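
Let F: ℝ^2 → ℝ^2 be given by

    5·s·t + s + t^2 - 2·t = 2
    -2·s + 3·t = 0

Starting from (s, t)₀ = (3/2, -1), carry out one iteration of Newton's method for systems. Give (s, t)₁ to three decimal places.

(2.700, 1.800)

At (3/2, -1): F = (-5.000, -6.000).
Jacobian J = [[5·t + 1, 5·s + 2·t - 2], [-2, 3]].
At the point, J = [[-4.000, 3.500], [-2.000, 3.000]] (det J = -5.000).
Solving J·Δ = −F gives Δ = (1.200, 2.800).
Then the next iterate is (s, t)₁ = (2.700, 1.800).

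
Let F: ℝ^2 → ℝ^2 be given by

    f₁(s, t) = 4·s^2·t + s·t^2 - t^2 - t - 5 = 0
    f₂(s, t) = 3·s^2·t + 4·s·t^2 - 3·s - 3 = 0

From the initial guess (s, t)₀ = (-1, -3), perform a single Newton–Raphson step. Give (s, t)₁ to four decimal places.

(0.5000, -4.1667)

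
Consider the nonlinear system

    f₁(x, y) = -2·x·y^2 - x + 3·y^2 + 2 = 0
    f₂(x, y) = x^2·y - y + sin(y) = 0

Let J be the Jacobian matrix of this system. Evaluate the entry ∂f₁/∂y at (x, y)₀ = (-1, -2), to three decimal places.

-20.000

∂f₁/∂y = -4·x·y + 6·y.
At (-1, -2) this is -20.000.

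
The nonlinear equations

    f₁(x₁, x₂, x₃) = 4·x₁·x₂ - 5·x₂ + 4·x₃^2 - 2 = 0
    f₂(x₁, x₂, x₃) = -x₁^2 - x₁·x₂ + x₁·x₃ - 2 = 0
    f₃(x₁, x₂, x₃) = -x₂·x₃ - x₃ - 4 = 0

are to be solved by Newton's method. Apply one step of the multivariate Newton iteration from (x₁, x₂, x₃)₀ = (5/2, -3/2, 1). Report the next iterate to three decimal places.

(7.813, -2.387, 6.227)

At (5/2, -3/2, 1): F = (-5.500, -2.000, -3.500).
Jacobian J = [[4·x₂, 4·x₁ - 5, 8·x₃], [-2·x₁ - x₂ + x₃, -x₁, x₁], [0, -x₃, -x₂ - 1]].
At the point, J = [[-6.000, 5.000, 8.000], [-2.500, -2.500, 2.500], [0.000, -1.000, 0.500]] (det J = 18.750).
Solving J·Δ = −F gives Δ = (5.313, -0.887, 5.227).
Then the next iterate is (x₁, x₂, x₃)₁ = (7.813, -2.387, 6.227).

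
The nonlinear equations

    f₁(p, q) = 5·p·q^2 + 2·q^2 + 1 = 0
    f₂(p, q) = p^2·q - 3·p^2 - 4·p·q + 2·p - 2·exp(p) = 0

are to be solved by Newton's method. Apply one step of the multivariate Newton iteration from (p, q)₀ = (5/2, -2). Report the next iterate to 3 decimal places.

(1.653, -1.275)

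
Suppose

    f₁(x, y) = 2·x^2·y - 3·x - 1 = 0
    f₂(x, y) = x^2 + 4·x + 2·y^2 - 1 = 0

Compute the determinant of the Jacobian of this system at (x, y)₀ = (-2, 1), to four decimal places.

-44.0000

J = [[4·x·y - 3, 2·x^2], [2·x + 4, 4·y]].
At the point, J = [[-11.0000, 8.0000], [0.0000, 4.0000]].
det J = -44.0000.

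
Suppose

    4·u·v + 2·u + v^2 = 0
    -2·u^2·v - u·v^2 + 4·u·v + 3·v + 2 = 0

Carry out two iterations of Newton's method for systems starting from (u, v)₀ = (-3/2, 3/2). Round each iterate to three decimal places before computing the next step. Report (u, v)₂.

(-2.125, -1.324)

At (-3/2, 3/2): F = (-9.750, -5.875).
Jacobian J = [[4·v + 2, 4·u + 2·v], [-4·u·v - v^2 + 4·v, -2·u^2 - 2·u·v + 4·u + 3]].
At the point, J = [[8.000, -3.000], [12.750, -3.000]] (det J = 14.250).
Solving J·Δ = −F gives Δ = (-0.816, -5.425).
Then the next iterate is (u, v)₁ = (-2.316, -3.925).
Round to (-2.316, -3.925) and repeat: F = (47.13482, 104.37190), J = [[-13.700, -17.114], [-67.46682, -35.17231]].
Δ = (0.191, 2.601), so (u, v)₂ = (-2.125, -1.324).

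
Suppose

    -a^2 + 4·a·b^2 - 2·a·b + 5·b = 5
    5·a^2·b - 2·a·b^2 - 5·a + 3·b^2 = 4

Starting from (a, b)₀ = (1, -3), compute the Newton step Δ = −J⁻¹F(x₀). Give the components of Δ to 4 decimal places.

(-0.2914, 0.4449)

At (1, -3): F = (21.0000, -15.0000).
Jacobian J = [[-2·a + 4·b^2 - 2·b, 8·a·b - 2·a + 5], [10·a·b - 2·b^2 - 5, 5·a^2 - 4·a·b + 6·b]].
At the point, J = [[40.0000, -21.0000], [-53.0000, -1.0000]] (det J = -1153.0000).
Solving J·Δ = −F gives Δ = (-0.2914, 0.4449).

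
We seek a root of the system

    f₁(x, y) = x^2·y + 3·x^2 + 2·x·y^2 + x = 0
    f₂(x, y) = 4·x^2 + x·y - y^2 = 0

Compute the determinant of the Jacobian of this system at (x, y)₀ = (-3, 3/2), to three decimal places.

-73.500

J = [[2·x·y + 6·x + 2·y^2 + 1, x^2 + 4·x·y], [8·x + y, x - 2·y]].
At the point, J = [[-21.500, -9.000], [-22.500, -6.000]].
det J = -73.500.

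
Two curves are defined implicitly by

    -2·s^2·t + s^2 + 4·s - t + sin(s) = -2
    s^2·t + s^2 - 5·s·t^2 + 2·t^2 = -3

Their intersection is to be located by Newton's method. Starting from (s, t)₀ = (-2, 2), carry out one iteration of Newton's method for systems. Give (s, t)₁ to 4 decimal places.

(-1.0040, 1.4014)

At (-2, 2): F = (-20.909297, 63.0000).
Jacobian J = [[-4·s·t + 2·s + cos(s) + 4, -2·s^2 - 1], [2·s·t + 2·s - 5·t^2, s^2 - 10·s·t + 4·t]].
At the point, J = [[15.583853, -9.0000], [-32.0000, 52.0000]] (det J = 522.360364).
Solving J·Δ = −F gives Δ = (0.9960, -0.5986).
Then the next iterate is (s, t)₁ = (-1.0040, 1.4014).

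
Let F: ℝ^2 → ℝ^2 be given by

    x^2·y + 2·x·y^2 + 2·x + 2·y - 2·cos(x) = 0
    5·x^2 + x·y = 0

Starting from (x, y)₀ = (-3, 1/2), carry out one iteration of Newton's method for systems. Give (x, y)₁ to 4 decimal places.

(-1.5489, 0.7310)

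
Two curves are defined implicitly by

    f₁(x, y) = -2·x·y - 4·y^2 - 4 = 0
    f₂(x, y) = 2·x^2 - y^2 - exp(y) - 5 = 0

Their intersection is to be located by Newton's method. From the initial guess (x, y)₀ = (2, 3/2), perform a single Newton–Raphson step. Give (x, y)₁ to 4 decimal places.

At (2, 3/2): F = (-19.0000, -3.731689).
Jacobian J = [[-2·y, -2·x - 8·y], [4·x, -2·y - exp(y)]].
At the point, J = [[-3.0000, -16.0000], [8.0000, -7.481689]] (det J = 150.445067).
Solving J·Δ = −F gives Δ = (-0.5480, -1.0847).
Then the next iterate is (x, y)₁ = (1.4520, 0.4153).

(1.4520, 0.4153)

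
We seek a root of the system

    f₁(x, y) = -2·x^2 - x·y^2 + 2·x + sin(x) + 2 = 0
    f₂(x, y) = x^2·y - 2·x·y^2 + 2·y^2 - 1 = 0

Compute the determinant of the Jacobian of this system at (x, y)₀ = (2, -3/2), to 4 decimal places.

-23.6615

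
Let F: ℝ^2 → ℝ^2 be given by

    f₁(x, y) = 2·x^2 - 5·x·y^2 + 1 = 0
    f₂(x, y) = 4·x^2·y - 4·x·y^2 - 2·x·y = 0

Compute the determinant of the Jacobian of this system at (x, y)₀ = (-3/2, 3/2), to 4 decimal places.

157.5000

J = [[4·x - 5·y^2, -10·x·y], [8·x·y - 4·y^2 - 2·y, 4·x^2 - 8·x·y - 2·x]].
At the point, J = [[-17.2500, 22.5000], [-30.0000, 30.0000]].
det J = 157.5000.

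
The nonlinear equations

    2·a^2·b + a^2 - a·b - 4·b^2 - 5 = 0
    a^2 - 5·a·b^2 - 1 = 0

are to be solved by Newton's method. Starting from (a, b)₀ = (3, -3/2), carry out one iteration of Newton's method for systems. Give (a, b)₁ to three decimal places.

(1.361, -1.119)

At (3, -3/2): F = (-27.500, -25.750).
Jacobian J = [[4·a·b + 2·a - b, 2·a^2 - a - 8·b], [2·a - 5·b^2, -10·a·b]].
At the point, J = [[-10.500, 27.000], [-5.250, 45.000]] (det J = -330.750).
Solving J·Δ = −F gives Δ = (-1.639, 0.381).
Then the next iterate is (a, b)₁ = (1.361, -1.119).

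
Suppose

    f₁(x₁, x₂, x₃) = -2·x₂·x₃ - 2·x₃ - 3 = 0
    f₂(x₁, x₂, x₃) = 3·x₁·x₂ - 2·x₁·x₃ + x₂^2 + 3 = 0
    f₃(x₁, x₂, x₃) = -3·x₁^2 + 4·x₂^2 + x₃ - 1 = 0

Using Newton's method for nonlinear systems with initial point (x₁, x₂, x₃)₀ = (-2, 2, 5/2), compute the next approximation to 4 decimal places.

(-0.8274, 0.9074, 0.4105)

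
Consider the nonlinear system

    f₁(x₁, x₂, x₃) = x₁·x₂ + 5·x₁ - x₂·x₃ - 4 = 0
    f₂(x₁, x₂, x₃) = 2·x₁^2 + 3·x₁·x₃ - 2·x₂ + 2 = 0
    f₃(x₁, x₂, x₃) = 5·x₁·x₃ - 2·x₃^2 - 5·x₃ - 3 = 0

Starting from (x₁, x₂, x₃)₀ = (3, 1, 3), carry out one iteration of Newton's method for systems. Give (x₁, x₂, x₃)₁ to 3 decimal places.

(7.333, 235.500, 40.000)

At (3, 1, 3): F = (11.000, 45.000, 9.000).
Jacobian J = [[x₂ + 5, x₁ - x₃, -x₂], [4·x₁ + 3·x₃, -2, 3·x₁], [5·x₃, 0, 5·x₁ - 4·x₃ - 5]].
At the point, J = [[6.000, 0.000, -1.000], [21.000, -2.000, 9.000], [15.000, 0.000, -2.000]] (det J = -6.000).
Solving J·Δ = −F gives Δ = (4.333, 234.500, 37.000).
Then the next iterate is (x₁, x₂, x₃)₁ = (7.333, 235.500, 40.000).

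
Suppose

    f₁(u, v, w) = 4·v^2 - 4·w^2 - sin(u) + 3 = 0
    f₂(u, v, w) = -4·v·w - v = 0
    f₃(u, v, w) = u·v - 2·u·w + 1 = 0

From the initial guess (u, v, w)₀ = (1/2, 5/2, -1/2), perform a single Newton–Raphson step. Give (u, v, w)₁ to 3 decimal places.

(-0.057, 1.127, -0.387)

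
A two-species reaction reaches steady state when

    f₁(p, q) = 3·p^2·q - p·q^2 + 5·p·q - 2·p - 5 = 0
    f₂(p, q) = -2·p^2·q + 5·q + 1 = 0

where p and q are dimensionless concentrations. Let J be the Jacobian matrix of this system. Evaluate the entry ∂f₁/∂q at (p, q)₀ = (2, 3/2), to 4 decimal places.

∂f₁/∂q = 3·p^2 - 2·p·q + 5·p.
At (2, 3/2) this is 16.0000.

16.0000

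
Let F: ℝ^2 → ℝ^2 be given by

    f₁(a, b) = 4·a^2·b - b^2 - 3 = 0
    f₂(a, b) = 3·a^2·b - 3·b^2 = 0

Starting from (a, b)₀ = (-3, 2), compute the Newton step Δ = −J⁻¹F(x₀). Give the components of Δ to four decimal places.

(0.8542, -0.7500)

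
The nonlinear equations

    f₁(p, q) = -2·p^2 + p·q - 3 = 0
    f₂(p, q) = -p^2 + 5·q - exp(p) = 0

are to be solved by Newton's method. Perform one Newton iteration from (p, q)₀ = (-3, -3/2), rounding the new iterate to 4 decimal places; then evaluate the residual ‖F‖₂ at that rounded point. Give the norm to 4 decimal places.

At (-3, -3/2): F = (-16.5000, -16.549787).
Jacobian J = [[-4·p + q, p], [-2·p - exp(p), 5]].
At the point, J = [[10.5000, -3.0000], [5.950213, 5.0000]] (det J = 70.350639).
Solving J·Δ = −F gives Δ = (1.8784, 1.0745).
Then the next iterate is (p, q)₁ = (-1.1216, -0.4255).
Re-evaluating at (-1.1216, -0.4255): F = (-5.038732, -3.711245), so ‖F‖₂ = 6.2580.

6.2580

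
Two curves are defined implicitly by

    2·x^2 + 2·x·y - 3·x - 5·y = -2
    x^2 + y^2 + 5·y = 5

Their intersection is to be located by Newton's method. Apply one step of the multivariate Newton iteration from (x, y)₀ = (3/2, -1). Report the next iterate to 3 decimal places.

At (3/2, -1): F = (4.000, -6.750).
Jacobian J = [[4·x + 2·y - 3, 2·x - 5], [2·x, 2·y + 5]].
At the point, J = [[1.000, -2.000], [3.000, 3.000]] (det J = 9.000).
Solving J·Δ = −F gives Δ = (0.167, 2.083).
Then the next iterate is (x, y)₁ = (1.667, 1.083).

(1.667, 1.083)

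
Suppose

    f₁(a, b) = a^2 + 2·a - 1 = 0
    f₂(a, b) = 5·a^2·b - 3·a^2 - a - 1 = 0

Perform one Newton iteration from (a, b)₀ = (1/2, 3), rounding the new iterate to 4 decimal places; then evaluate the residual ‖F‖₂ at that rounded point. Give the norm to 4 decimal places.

0.2619

At (1/2, 3): F = (0.2500, 1.5000).
Jacobian J = [[2·a + 2, 0], [10·a·b - 6·a - 1, 5·a^2]].
At the point, J = [[3.0000, 0.0000], [11.0000, 1.2500]] (det J = 3.7500).
Solving J·Δ = −F gives Δ = (-0.0833, -0.4667).
Then the next iterate is (a, b)₁ = (0.4167, 2.5333).
Re-evaluating at (0.4167, 2.5333): F = (0.007039, 0.261780), so ‖F‖₂ = 0.2619.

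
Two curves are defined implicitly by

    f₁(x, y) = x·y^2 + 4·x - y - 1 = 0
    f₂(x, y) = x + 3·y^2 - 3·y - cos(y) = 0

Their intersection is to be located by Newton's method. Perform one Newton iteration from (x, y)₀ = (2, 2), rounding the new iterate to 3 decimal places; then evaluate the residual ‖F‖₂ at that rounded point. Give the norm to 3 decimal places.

3.861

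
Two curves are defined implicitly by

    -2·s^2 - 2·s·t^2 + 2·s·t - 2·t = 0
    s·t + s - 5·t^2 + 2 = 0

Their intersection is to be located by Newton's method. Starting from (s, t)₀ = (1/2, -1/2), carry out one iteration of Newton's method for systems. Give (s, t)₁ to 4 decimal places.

At (1/2, -1/2): F = (-0.2500, 1.0000).
Jacobian J = [[-4·s - 2·t^2 + 2·t, -4·s·t + 2·s - 2], [t + 1, s - 10·t]].
At the point, J = [[-3.5000, 0.0000], [0.5000, 5.5000]] (det J = -19.2500).
Solving J·Δ = −F gives Δ = (-0.0714, -0.1753).
Then the next iterate is (s, t)₁ = (0.4286, -0.6753).

(0.4286, -0.6753)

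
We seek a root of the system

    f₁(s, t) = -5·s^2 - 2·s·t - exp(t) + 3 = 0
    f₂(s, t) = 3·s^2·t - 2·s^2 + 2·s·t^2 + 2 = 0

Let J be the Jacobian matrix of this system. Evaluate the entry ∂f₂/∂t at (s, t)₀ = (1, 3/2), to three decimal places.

9.000

∂f₂/∂t = 3·s^2 + 4·s·t.
At (1, 3/2) this is 9.000.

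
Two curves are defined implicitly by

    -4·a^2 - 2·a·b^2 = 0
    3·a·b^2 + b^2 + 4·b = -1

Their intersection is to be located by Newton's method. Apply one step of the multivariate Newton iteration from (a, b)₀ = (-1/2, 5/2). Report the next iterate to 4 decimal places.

At (-1/2, 5/2): F = (5.2500, 7.8750).
Jacobian J = [[-8·a - 2·b^2, -4·a·b], [3·b^2, 6·a·b + 2·b + 4]].
At the point, J = [[-8.5000, 5.0000], [18.7500, 1.5000]] (det J = -106.5000).
Solving J·Δ = −F gives Δ = (-0.2958, -1.5528).
Then the next iterate is (a, b)₁ = (-0.7958, 0.9472).

(-0.7958, 0.9472)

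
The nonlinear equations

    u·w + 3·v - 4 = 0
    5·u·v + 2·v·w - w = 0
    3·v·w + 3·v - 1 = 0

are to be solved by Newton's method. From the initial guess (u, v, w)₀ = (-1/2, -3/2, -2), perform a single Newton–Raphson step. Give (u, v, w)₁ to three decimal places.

At (-1/2, -3/2, -2): F = (-7.500, 11.750, 3.500).
Jacobian J = [[w, 3, u], [5·v, 5·u + 2·w, 2·v - 1], [0, 3·w + 3, 3·v]].
At the point, J = [[-2.000, 3.000, -0.500], [-7.500, -6.500, -4.000], [0.000, -3.000, -4.500]] (det J = -147.000).
Solving J·Δ = −F gives Δ = (-0.044, 2.340, -0.782).
Then the next iterate is (u, v, w)₁ = (-0.544, 0.840, -2.782).

(-0.544, 0.840, -2.782)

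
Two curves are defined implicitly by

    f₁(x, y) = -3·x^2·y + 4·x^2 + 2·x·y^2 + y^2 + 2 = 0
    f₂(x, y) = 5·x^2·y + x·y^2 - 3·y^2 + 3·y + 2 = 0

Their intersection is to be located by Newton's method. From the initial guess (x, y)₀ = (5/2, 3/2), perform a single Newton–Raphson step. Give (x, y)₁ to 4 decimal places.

At (5/2, 3/2): F = (12.3750, 52.2500).
Jacobian J = [[-6·x·y + 8·x + 2·y^2, -3·x^2 + 4·x·y + 2·y], [10·x·y + y^2, 5·x^2 + 2·x·y - 6·y + 3]].
At the point, J = [[2.0000, -0.7500], [39.7500, 32.7500]] (det J = 95.3125).
Solving J·Δ = −F gives Δ = (-4.6633, 4.0646).
Then the next iterate is (x, y)₁ = (-2.1633, 5.5646).

(-2.1633, 5.5646)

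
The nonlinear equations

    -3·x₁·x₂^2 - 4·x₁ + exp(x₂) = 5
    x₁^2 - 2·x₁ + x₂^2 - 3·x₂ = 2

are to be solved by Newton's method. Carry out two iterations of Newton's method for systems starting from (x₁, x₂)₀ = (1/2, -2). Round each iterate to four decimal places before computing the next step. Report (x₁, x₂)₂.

(-0.6226, -0.3604)

At (1/2, -2): F = (-12.864665, 7.2500).
Jacobian J = [[-3·x₂^2 - 4, -6·x₁·x₂ + exp(x₂)], [2·x₁ - 2, 2·x₂ - 3]].
At the point, J = [[-16.0000, 6.135335], [-1.0000, -7.0000]] (det J = 118.135335).
Solving J·Δ = −F gives Δ = (-0.3858, 1.0908).
Then the next iterate is (x₁, x₂)₁ = (0.1142, -0.9092).
Round to (0.1142, -0.9092) and repeat: F = (-5.337162, 1.338886), J = [[-6.479934, 1.025830], [-1.7716, -4.8184]].
Δ = (-0.7368, 0.5488), so (x₁, x₂)₂ = (-0.6226, -0.3604).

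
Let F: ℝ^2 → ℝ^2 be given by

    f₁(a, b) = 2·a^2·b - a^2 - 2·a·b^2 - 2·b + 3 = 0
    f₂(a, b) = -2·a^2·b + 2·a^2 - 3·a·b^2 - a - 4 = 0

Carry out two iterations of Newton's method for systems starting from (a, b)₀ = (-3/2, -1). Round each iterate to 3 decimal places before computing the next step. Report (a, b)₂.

(-1.526, 0.305)

At (-3/2, -1): F = (1.250, 11.000).
Jacobian J = [[4·a·b - 2·a - 2·b^2, 2·a^2 - 4·a·b - 2], [-4·a·b + 4·a - 3·b^2 - 1, -2·a^2 - 6·a·b]].
At the point, J = [[7.000, -3.500], [-16.000, -13.500]] (det J = -150.500).
Solving J·Δ = −F gives Δ = (0.144, 0.645).
Then the next iterate is (a, b)₁ = (-1.356, -0.355).
Round to (-1.356, -0.355) and repeat: F = (0.90754, 2.85164), J = [[4.38547, -0.24805], [-8.72760, -6.56575]].
Δ = (-0.170, 0.660), so (a, b)₂ = (-1.526, 0.305).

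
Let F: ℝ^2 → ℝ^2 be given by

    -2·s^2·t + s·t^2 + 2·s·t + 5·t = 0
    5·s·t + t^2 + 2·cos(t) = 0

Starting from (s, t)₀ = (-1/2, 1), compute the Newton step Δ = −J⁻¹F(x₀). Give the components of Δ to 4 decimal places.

At (-1/2, 1): F = (3.0000, -0.419395).
Jacobian J = [[-4·s·t + t^2 + 2·t, -2·s^2 + 2·s·t + 2·s + 5], [5·t, 5·s + 2·t - 2·sin(t)]].
At the point, J = [[5.0000, 2.5000], [5.0000, -2.182942]] (det J = -23.414710).
Solving J·Δ = −F gives Δ = (-0.2349, -0.7302).

(-0.2349, -0.7302)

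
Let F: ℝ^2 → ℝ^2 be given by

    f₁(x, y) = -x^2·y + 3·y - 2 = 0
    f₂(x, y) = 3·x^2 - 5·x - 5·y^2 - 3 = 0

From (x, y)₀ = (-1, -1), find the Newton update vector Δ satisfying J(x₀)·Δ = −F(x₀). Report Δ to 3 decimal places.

(20.000, 22.000)

At (-1, -1): F = (-4.000, 0.000).
Jacobian J = [[-2·x·y, -x^2 + 3], [6·x - 5, -10·y]].
At the point, J = [[-2.000, 2.000], [-11.000, 10.000]] (det J = 2.000).
Solving J·Δ = −F gives Δ = (20.000, 22.000).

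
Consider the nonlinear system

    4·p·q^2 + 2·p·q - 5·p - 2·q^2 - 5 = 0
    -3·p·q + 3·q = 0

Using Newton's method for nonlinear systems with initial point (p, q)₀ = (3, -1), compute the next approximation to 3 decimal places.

(0.000, -1.500)

At (3, -1): F = (-16.000, 6.000).
Jacobian J = [[4·q^2 + 2·q - 5, 8·p·q + 2·p - 4·q], [-3·q, -3·p + 3]].
At the point, J = [[-3.000, -14.000], [3.000, -6.000]] (det J = 60.000).
Solving J·Δ = −F gives Δ = (-3.000, -0.500).
Then the next iterate is (p, q)₁ = (0.000, -1.500).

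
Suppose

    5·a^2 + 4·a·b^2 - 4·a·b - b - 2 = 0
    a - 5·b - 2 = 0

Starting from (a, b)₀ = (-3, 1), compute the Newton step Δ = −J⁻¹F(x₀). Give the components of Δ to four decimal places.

At (-3, 1): F = (42.0000, -10.0000).
Jacobian J = [[10·a + 4·b^2 - 4·b, 8·a·b - 4·a - 1], [1, -5]].
At the point, J = [[-30.0000, -13.0000], [1.0000, -5.0000]] (det J = 163.0000).
Solving J·Δ = −F gives Δ = (2.0859, -1.5828).

(2.0859, -1.5828)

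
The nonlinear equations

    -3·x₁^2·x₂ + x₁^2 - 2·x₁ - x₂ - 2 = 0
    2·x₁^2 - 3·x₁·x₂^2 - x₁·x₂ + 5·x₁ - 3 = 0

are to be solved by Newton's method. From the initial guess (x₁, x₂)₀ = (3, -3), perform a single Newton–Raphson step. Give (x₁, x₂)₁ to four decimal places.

(1.8563, -2.3335)

At (3, -3): F = (85.0000, -42.0000).
Jacobian J = [[-6·x₁·x₂ + 2·x₁ - 2, -3·x₁^2 - 1], [4·x₁ - 3·x₂^2 - x₂ + 5, -6·x₁·x₂ - x₁]].
At the point, J = [[58.0000, -28.0000], [-7.0000, 51.0000]] (det J = 2762.0000).
Solving J·Δ = −F gives Δ = (-1.1437, 0.6665).
Then the next iterate is (x₁, x₂)₁ = (1.8563, -2.3335).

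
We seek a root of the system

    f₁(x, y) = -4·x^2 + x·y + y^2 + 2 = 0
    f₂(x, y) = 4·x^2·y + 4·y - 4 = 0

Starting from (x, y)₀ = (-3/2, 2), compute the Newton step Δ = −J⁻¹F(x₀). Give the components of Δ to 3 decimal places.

At (-3/2, 2): F = (-6.000, 22.000).
Jacobian J = [[-8·x + y, x + 2·y], [8·x·y, 4·x^2 + 4]].
At the point, J = [[14.000, 2.500], [-24.000, 13.000]] (det J = 242.000).
Solving J·Δ = −F gives Δ = (0.550, -0.678).

(0.550, -0.678)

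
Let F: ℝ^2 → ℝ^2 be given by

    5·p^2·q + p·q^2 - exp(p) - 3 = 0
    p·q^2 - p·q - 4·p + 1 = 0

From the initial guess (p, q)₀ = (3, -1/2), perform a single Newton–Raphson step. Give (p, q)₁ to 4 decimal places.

(1.1578, -0.9605)

At (3, -1/2): F = (-44.835537, -8.7500).
Jacobian J = [[10·p·q + q^2 - exp(p), 5·p^2 + 2·p·q], [q^2 - q - 4, 2·p·q - p]].
At the point, J = [[-34.835537, 42.0000], [-3.2500, -6.0000]] (det J = 345.513222).
Solving J·Δ = −F gives Δ = (-1.8422, -0.4605).
Then the next iterate is (p, q)₁ = (1.1578, -0.9605).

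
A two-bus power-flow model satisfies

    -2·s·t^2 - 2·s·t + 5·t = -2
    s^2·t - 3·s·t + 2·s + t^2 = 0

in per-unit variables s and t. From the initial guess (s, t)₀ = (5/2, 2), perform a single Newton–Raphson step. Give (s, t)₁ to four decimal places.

(1.5747, 1.6552)

At (5/2, 2): F = (-18.0000, 6.5000).
Jacobian J = [[-2·t^2 - 2·t, -4·s·t - 2·s + 5], [2·s·t - 3·t + 2, s^2 - 3·s + 2·t]].
At the point, J = [[-12.0000, -20.0000], [6.0000, 2.7500]] (det J = 87.0000).
Solving J·Δ = −F gives Δ = (-0.9253, -0.3448).
Then the next iterate is (s, t)₁ = (1.5747, 1.6552).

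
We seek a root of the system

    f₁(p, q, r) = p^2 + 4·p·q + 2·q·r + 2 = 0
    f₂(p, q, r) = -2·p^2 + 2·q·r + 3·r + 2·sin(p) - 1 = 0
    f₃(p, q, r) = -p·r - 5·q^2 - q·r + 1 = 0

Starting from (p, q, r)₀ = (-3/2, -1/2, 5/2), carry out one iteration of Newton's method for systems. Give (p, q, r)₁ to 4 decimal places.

(-0.3966, -1.4159, 2.6491)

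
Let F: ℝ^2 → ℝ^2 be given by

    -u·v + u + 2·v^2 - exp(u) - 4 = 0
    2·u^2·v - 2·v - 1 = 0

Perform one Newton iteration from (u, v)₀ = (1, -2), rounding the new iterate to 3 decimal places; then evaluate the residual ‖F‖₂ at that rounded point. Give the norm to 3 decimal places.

0.560

At (1, -2): F = (4.28172, -1.000).
Jacobian J = [[-v - exp(u) + 1, -u + 4·v], [4·u·v, 2·u^2 - 2]].
At the point, J = [[0.28172, -9.000], [-8.000, 0.000]] (det J = -72.000).
Solving J·Δ = −F gives Δ = (-0.125, 0.472).
Then the next iterate is (u, v)₁ = (0.875, -1.528).
Re-evaluating at (0.875, -1.528): F = (0.48269, -0.28375), so ‖F‖₂ = 0.560.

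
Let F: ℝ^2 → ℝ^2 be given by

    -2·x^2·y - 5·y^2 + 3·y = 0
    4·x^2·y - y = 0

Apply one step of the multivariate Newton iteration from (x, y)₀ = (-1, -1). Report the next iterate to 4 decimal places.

At (-1, -1): F = (-6.0000, -3.0000).
Jacobian J = [[-4·x·y, -2·x^2 - 10·y + 3], [8·x·y, 4·x^2 - 1]].
At the point, J = [[-4.0000, 11.0000], [8.0000, 3.0000]] (det J = -100.0000).
Solving J·Δ = −F gives Δ = (0.1500, 0.6000).
Then the next iterate is (x, y)₁ = (-0.8500, -0.4000).

(-0.8500, -0.4000)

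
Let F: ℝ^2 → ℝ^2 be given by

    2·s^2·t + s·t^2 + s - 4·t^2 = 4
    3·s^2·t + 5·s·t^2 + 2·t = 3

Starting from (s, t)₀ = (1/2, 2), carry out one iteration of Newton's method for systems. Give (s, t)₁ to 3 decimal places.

(0.589, 0.837)

At (1/2, 2): F = (-16.500, 12.500).
Jacobian J = [[4·s·t + t^2 + 1, 2·s^2 + 2·s·t - 8·t], [6·s·t + 5·t^2, 3·s^2 + 10·s·t + 2]].
At the point, J = [[9.000, -13.500], [26.000, 12.750]] (det J = 465.750).
Solving J·Δ = −F gives Δ = (0.089, -1.163).
Then the next iterate is (s, t)₁ = (0.589, 0.837).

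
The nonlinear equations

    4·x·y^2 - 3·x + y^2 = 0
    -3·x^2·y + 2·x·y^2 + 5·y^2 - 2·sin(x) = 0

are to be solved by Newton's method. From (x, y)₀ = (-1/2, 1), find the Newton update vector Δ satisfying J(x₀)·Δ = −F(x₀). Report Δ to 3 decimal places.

(-0.876, -0.188)

At (-1/2, 1): F = (0.500, 4.20885).
Jacobian J = [[4·y^2 - 3, 8·x·y + 2·y], [-6·x·y + 2·y^2 - 2·cos(x), -3·x^2 + 4·x·y + 10·y]].
At the point, J = [[1.000, -2.000], [3.24483, 7.250]] (det J = 13.73967).
Solving J·Δ = −F gives Δ = (-0.876, -0.188).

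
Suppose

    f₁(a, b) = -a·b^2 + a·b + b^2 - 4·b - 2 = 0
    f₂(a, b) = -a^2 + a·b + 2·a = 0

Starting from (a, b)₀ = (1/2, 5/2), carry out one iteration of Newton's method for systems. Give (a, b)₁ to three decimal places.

(1.615, -9.308)

At (1/2, 5/2): F = (-7.625, 2.000).
Jacobian J = [[-b^2 + b, -2·a·b + a + 2·b - 4], [-2·a + b + 2, a]].
At the point, J = [[-3.750, -1.000], [3.500, 0.500]] (det J = 1.625).
Solving J·Δ = −F gives Δ = (1.115, -11.808).
Then the next iterate is (a, b)₁ = (1.615, -9.308).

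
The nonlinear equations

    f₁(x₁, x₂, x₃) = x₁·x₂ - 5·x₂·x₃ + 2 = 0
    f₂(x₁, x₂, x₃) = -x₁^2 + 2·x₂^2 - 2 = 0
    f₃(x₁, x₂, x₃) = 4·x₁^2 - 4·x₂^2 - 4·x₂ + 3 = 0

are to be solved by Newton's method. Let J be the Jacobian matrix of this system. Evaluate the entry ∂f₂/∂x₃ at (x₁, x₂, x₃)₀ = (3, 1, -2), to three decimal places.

0.000

∂f₂/∂x₃ = 0.
At (3, 1, -2) this is 0.000.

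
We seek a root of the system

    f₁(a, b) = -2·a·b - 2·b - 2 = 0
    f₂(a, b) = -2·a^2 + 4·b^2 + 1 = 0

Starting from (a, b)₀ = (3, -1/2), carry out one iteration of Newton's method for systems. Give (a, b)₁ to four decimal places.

(1.6400, -0.4200)

At (3, -1/2): F = (2.0000, -16.0000).
Jacobian J = [[-2·b, -2·a - 2], [-4·a, 8·b]].
At the point, J = [[1.0000, -8.0000], [-12.0000, -4.0000]] (det J = -100.0000).
Solving J·Δ = −F gives Δ = (-1.3600, 0.0800).
Then the next iterate is (a, b)₁ = (1.6400, -0.4200).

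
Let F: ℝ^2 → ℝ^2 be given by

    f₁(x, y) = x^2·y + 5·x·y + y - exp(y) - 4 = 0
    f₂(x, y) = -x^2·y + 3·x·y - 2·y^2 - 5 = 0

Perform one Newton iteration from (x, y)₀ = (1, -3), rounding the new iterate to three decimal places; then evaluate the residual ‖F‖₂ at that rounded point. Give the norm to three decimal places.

11.589

At (1, -3): F = (-25.04979, -29.000).
Jacobian J = [[2·x·y + 5·y, x^2 + 5·x - exp(y) + 1], [-2·x·y + 3·y, -x^2 + 3·x - 4·y]].
At the point, J = [[-21.000, 6.95021], [-3.000, 14.000]] (det J = -273.14936).
Solving J·Δ = −F gives Δ = (-0.546, 1.954).
Then the next iterate is (x, y)₁ = (0.454, -1.046).
Re-evaluating at (0.454, -1.046): F = (-7.98736, -8.39729), so ‖F‖₂ = 11.589.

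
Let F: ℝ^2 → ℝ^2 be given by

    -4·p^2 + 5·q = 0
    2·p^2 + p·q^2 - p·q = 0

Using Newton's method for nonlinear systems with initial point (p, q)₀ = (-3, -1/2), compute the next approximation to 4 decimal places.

(-1.4532, -0.2247)

At (-3, -1/2): F = (-38.5000, 15.7500).
Jacobian J = [[-8·p, 5], [4·p + q^2 - q, 2·p·q - p]].
At the point, J = [[24.0000, 5.0000], [-11.2500, 6.0000]] (det J = 200.2500).
Solving J·Δ = −F gives Δ = (1.5468, 0.2753).
Then the next iterate is (p, q)₁ = (-1.4532, -0.2247).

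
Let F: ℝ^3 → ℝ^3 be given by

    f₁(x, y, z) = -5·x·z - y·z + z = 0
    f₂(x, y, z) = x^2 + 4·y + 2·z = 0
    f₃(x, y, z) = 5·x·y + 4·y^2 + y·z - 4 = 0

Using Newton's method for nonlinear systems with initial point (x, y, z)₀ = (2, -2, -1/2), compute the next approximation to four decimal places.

(-2.5683, 4.1639, -1.1913)

At (2, -2, -1/2): F = (3.5000, -5.0000, -7.0000).
Jacobian J = [[-5·z, -z, -5·x - y + 1], [2·x, 4, 2], [5·y, 5·x + 8·y + z, y]].
At the point, J = [[2.5000, 0.5000, -7.0000], [4.0000, 4.0000, 2.0000], [-10.0000, -6.5000, -2.0000]] (det J = -91.5000).
Solving J·Δ = −F gives Δ = (-4.5683, 6.1639, -0.6913).
Then the next iterate is (x, y, z)₁ = (-2.5683, 4.1639, -1.1913).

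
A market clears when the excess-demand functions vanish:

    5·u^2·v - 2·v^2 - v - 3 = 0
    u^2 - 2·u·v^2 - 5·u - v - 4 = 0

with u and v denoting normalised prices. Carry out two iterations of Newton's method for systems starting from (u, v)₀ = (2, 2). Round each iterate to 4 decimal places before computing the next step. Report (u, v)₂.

(10.6607, -6.0455)

At (2, 2): F = (27.0000, -28.0000).
Jacobian J = [[10·u·v, 5·u^2 - 4·v - 1], [2·u - 2·v^2 - 5, -4·u·v - 1]].
At the point, J = [[40.0000, 11.0000], [-9.0000, -17.0000]] (det J = -581.0000).
Solving J·Δ = −F gives Δ = (-0.2599, -1.5095).
Then the next iterate is (u, v)₁ = (1.7401, 0.4905).
Round to (1.7401, 0.4905) and repeat: F = (3.454362, -11.000354), J = [[8.535191, 12.177740], [-2.000980, -4.414076]].
Δ = (8.9206, -6.5360), so (u, v)₂ = (10.6607, -6.0455).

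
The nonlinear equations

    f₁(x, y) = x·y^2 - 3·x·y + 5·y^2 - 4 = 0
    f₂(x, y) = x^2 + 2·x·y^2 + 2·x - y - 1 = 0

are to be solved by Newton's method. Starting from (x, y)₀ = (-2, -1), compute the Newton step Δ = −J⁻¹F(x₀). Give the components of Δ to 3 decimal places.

(1.750, 0.571)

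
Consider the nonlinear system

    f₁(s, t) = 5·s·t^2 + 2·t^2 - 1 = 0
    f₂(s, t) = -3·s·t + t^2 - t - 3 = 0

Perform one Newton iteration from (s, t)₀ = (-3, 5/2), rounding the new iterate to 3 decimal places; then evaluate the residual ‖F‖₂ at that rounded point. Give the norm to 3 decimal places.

210.452

At (-3, 5/2): F = (-82.250, 23.250).
Jacobian J = [[5·t^2, 10·s·t + 4·t], [-3·t, -3·s + 2·t - 1]].
At the point, J = [[31.250, -65.000], [-7.500, 13.000]] (det J = -81.250).
Solving J·Δ = −F gives Δ = (5.440, 1.350).
Then the next iterate is (s, t)₁ = (2.440, 3.850).
Re-evaluating at (2.440, 3.850): F = (209.47950, -20.20950), so ‖F‖₂ = 210.452.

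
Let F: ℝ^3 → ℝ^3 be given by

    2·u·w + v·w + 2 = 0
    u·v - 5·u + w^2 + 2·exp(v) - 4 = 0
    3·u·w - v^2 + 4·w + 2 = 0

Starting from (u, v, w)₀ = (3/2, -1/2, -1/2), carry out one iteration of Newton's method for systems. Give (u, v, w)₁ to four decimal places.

At (3/2, -1/2, -1/2): F = (0.7500, -10.786939, -2.5000).
Jacobian J = [[2·w, w, 2·u + v], [v - 5, u + 2·exp(v), 2·w], [3·w, -2·v, 3·u + 4]].
At the point, J = [[-1.0000, -0.5000, 2.5000], [-5.5000, 2.713061, -1.0000], [-1.5000, 1.0000, 8.5000]] (det J = -51.762041).
Solving J·Δ = −F gives Δ = (-0.7546, 2.4014, -0.1216).
Then the next iterate is (u, v, w)₁ = (0.7454, 1.9014, -0.6216).

(0.7454, 1.9014, -0.6216)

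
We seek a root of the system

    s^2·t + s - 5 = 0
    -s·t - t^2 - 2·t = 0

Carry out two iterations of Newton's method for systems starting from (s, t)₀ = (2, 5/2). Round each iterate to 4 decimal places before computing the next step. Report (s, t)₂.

(2.8252, -0.0146)

At (2, 5/2): F = (7.0000, -16.2500).
Jacobian J = [[2·s·t + 1, s^2], [-t, -s - 2·t - 2]].
At the point, J = [[11.0000, 4.0000], [-2.5000, -9.0000]] (det J = -89.0000).
Solving J·Δ = −F gives Δ = (0.0225, -1.8118).
Then the next iterate is (s, t)₁ = (2.0225, 0.6882).
Round to (2.0225, 0.6882) and repeat: F = (-0.162414, -3.241904), J = [[3.783769, 4.090506], [-0.6882, -5.3989]].
Δ = (0.8027, -0.7028), so (s, t)₂ = (2.8252, -0.0146).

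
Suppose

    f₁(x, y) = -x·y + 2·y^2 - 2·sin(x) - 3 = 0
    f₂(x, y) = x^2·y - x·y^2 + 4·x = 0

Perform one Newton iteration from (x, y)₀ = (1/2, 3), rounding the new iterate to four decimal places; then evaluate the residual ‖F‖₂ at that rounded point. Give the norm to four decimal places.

At (1/2, 3): F = (12.541149, -1.7500).
Jacobian J = [[-y - 2·cos(x), -x + 4·y], [2·x·y - y^2 + 4, x^2 - 2·x·y]].
At the point, J = [[-4.755165, 11.5000], [-2.0000, -2.7500]] (det J = 36.076704).
Solving J·Δ = −F gives Δ = (0.3981, -0.9259).
Then the next iterate is (x, y)₁ = (0.8981, 2.0741).
Re-evaluating at (0.8981, 2.0741): F = (2.176744, 1.401807), so ‖F‖₂ = 2.5891.

2.5891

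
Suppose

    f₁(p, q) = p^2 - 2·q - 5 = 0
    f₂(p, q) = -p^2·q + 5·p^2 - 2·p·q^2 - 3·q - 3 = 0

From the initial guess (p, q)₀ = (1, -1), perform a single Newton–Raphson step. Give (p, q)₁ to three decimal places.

At (1, -1): F = (-2.000, 4.000).
Jacobian J = [[2·p, -2], [-2·p·q + 10·p - 2·q^2, -p^2 - 4·p·q - 3]].
At the point, J = [[2.000, -2.000], [10.000, 0.000]] (det J = 20.000).
Solving J·Δ = −F gives Δ = (-0.400, -1.400).
Then the next iterate is (p, q)₁ = (0.600, -2.400).

(0.600, -2.400)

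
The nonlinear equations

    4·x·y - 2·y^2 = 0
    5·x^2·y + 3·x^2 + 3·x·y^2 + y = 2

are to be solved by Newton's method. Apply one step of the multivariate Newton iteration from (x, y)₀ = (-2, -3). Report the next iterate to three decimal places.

(-1.217, -2.152)

At (-2, -3): F = (6.000, -107.000).
Jacobian J = [[4·y, 4·x - 4·y], [10·x·y + 6·x + 3·y^2, 5·x^2 + 6·x·y + 1]].
At the point, J = [[-12.000, 4.000], [75.000, 57.000]] (det J = -984.000).
Solving J·Δ = −F gives Δ = (0.783, 0.848).
Then the next iterate is (x, y)₁ = (-1.217, -2.152).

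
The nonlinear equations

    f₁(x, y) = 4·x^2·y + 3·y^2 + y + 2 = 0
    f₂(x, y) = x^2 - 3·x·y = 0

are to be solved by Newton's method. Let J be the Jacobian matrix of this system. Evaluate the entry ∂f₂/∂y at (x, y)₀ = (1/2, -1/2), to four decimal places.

-1.5000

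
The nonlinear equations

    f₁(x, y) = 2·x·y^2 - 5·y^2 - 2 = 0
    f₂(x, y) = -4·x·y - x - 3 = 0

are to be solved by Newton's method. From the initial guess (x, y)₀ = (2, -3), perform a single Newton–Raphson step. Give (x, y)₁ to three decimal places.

(1.876, -0.795)

At (2, -3): F = (-11.000, 19.000).
Jacobian J = [[2·y^2, 4·x·y - 10·y], [-4·y - 1, -4·x]].
At the point, J = [[18.000, 6.000], [11.000, -8.000]] (det J = -210.000).
Solving J·Δ = −F gives Δ = (-0.124, 2.205).
Then the next iterate is (x, y)₁ = (1.876, -0.795).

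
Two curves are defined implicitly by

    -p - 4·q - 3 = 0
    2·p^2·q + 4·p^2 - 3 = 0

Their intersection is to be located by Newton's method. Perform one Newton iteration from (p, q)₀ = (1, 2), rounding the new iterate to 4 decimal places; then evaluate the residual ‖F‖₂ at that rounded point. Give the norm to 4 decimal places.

At (1, 2): F = (-12.0000, 5.0000).
Jacobian J = [[-1, -4], [4·p·q + 8·p, 2·p^2]].
At the point, J = [[-1.0000, -4.0000], [16.0000, 2.0000]] (det J = 62.0000).
Solving J·Δ = −F gives Δ = (0.0645, -3.0161).
Then the next iterate is (p, q)₁ = (1.0645, -1.0161).
Re-evaluating at (1.0645, -1.0161): F = (-0.0001, -0.770167), so ‖F‖₂ = 0.7702.

0.7702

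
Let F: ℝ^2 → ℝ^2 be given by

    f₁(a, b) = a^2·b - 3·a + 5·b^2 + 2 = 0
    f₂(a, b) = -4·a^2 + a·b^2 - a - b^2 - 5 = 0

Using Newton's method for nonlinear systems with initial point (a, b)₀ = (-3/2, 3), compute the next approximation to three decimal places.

At (-3/2, 3): F = (58.250, -35.000).
Jacobian J = [[2·a·b - 3, a^2 + 10·b], [-8·a + b^2 - 1, 2·a·b - 2·b]].
At the point, J = [[-12.000, 32.250], [20.000, -15.000]] (det J = -465.000).
Solving J·Δ = −F gives Δ = (0.548, -1.602).
Then the next iterate is (a, b)₁ = (-0.952, 1.398).

(-0.952, 1.398)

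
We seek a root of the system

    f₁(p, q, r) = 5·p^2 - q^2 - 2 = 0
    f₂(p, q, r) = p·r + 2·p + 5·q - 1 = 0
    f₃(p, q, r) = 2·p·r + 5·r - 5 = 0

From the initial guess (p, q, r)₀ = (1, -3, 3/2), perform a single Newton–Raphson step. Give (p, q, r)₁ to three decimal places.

At (1, -3, 3/2): F = (-6.000, -12.500, 5.500).
Jacobian J = [[10·p, -2·q, 0], [r + 2, 5, p], [2·r, 0, 2·p + 5]].
At the point, J = [[10.000, 6.000, 0.000], [3.500, 5.000, 1.000], [3.000, 0.000, 7.000]] (det J = 221.000).
Solving J·Δ = −F gives Δ = (-1.575, 3.624, -0.111).
Then the next iterate is (p, q, r)₁ = (-0.575, 0.624, 1.389).

(-0.575, 0.624, 1.389)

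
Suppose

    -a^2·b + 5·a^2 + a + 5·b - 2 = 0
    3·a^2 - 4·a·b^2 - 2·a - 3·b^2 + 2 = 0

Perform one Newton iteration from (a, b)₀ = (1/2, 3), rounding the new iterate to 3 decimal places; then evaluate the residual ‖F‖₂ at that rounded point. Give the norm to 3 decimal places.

At (1/2, 3): F = (14.000, -43.250).
Jacobian J = [[-2·a·b + 10·a + 1, -a^2 + 5], [6·a - 4·b^2 - 2, -8·a·b - 6·b]].
At the point, J = [[3.000, 4.750], [-35.000, -30.000]] (det J = 76.250).
Solving J·Δ = −F gives Δ = (2.814, -4.725).
Then the next iterate is (a, b)₁ = (3.314, -1.725).
Re-evaluating at (3.314, -1.725): F = (66.54696, -20.05197), so ‖F‖₂ = 69.502.

69.502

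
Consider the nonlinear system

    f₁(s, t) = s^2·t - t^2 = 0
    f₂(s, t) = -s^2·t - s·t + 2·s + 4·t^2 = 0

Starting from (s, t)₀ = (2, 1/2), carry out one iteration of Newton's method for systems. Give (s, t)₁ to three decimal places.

(-1.800, 2.450)

At (2, 1/2): F = (1.750, 2.000).
Jacobian J = [[2·s·t, s^2 - 2·t], [-2·s·t - t + 2, -s^2 - s + 8·t]].
At the point, J = [[2.000, 3.000], [-0.500, -2.000]] (det J = -2.500).
Solving J·Δ = −F gives Δ = (-3.800, 1.950).
Then the next iterate is (s, t)₁ = (-1.800, 2.450).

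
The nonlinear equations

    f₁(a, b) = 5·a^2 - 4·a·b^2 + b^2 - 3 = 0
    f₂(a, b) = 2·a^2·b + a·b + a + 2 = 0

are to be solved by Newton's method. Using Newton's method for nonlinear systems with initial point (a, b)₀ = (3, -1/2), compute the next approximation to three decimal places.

(1.678, -0.584)

At (3, -1/2): F = (39.250, -5.500).
Jacobian J = [[10·a - 4·b^2, -8·a·b + 2·b], [4·a·b + b + 1, 2·a^2 + a]].
At the point, J = [[29.000, 11.000], [-5.500, 21.000]] (det J = 669.500).
Solving J·Δ = −F gives Δ = (-1.322, -0.084).
Then the next iterate is (a, b)₁ = (1.678, -0.584).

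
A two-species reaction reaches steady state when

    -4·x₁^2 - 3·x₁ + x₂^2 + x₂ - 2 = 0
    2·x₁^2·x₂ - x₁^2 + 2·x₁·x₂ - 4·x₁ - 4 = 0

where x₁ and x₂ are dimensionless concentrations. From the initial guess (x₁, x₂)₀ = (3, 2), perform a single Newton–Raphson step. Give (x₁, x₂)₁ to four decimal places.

(1.5108, 2.1585)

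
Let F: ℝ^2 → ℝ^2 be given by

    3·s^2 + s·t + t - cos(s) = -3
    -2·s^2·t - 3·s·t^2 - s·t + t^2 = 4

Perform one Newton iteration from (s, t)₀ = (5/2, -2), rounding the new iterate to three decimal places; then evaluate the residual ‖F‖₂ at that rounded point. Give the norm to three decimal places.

At (5/2, -2): F = (15.55114, 0.000).
Jacobian J = [[6·s + t + sin(s), s + 1], [-4·s·t - 3·t^2 - t, -2·s^2 - 6·s·t - s + 2·t]].
At the point, J = [[13.59847, 3.500], [10.000, 11.000]] (det J = 114.58319).
Solving J·Δ = −F gives Δ = (-1.493, 1.357).
Then the next iterate is (s, t)₁ = (1.007, -0.643).
Re-evaluating at (1.007, -0.643): F = (4.21725, -2.88401), so ‖F‖₂ = 5.109.

5.109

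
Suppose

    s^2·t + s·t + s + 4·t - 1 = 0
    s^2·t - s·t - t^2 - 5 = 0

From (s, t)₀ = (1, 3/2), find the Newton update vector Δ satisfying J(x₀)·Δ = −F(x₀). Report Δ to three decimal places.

(0.647, -2.093)

At (1, 3/2): F = (9.000, -7.250).
Jacobian J = [[2·s·t + t + 1, s^2 + s + 4], [2·s·t - t, s^2 - s - 2·t]].
At the point, J = [[5.500, 6.000], [1.500, -3.000]] (det J = -25.500).
Solving J·Δ = −F gives Δ = (0.647, -2.093).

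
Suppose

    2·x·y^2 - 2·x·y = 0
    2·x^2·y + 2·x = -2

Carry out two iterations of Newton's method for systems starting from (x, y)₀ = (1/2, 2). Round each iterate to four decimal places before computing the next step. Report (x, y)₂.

At (1/2, 2): F = (2.0000, 4.0000).
Jacobian J = [[2·y^2 - 2·y, 4·x·y - 2·x], [4·x·y + 2, 2·x^2]].
At the point, J = [[4.0000, 3.0000], [6.0000, 0.5000]] (det J = -16.0000).
Solving J·Δ = −F gives Δ = (-0.6875, 0.2500).
Then the next iterate is (x, y)₁ = (-0.1875, 2.2500).
Round to (-0.1875, 2.2500) and repeat: F = (-1.054688, 1.783203), J = [[5.6250, -1.3125], [0.3125, 0.070312]].
Δ = (-2.8130, -12.8591), so (x, y)₂ = (-3.0005, -10.6091).

(-3.0005, -10.6091)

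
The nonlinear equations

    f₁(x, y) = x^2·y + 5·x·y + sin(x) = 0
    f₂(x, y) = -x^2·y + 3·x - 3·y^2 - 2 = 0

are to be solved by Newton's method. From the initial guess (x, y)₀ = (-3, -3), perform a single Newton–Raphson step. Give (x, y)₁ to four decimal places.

At (-3, -3): F = (17.858880, -11.0000).
Jacobian J = [[2·x·y + 5·y + cos(x), x^2 + 5·x], [-2·x·y + 3, -x^2 - 6·y]].
At the point, J = [[2.010008, -6.0000], [-15.0000, 9.0000]] (det J = -71.909932).
Solving J·Δ = −F gives Δ = (1.3173, 3.4178).
Then the next iterate is (x, y)₁ = (-1.6827, 0.4178).

(-1.6827, 0.4178)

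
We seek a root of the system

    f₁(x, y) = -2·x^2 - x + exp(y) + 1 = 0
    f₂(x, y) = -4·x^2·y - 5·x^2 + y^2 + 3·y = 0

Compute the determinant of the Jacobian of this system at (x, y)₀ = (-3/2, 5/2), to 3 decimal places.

-553.212

J = [[-4·x - 1, exp(y)], [-8·x·y - 10·x, -4·x^2 + 2·y + 3]].
At the point, J = [[5.000, 12.18249], [45.000, -1.000]].
det J = -553.212.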